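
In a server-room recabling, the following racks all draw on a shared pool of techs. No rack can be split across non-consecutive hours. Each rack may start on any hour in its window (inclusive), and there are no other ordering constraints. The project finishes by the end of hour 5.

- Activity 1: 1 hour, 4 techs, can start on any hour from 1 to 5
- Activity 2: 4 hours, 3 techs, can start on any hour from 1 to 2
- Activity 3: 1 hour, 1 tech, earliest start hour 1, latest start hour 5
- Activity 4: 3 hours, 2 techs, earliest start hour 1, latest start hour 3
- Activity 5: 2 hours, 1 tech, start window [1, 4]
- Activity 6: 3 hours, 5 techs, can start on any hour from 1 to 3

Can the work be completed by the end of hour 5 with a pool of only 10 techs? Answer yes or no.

Schedule Activity 1@1, Activity 2@1, Activity 3@1, Activity 4@1, Activity 5@4, Activity 6@2: h1:10  h2:10  h3:10  h4:9  h5:1 — peak 10 ≤ 10.

yes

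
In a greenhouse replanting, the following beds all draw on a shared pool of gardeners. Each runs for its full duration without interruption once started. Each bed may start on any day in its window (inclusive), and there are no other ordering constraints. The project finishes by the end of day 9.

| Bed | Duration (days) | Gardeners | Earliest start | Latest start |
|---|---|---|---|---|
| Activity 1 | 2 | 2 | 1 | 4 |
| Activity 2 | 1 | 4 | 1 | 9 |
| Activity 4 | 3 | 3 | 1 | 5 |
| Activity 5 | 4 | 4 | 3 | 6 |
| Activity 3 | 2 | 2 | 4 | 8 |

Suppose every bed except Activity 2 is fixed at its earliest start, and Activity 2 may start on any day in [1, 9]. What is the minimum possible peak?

Activity 2@1: d1:9  d2:5  d3:7  d4:6  d5:6  d6:4  d7:0  d8:0  d9:0 → peak 9
Activity 2@2: d1:5  d2:9  d3:7  d4:6  d5:6  d6:4  d7:0  d8:0  d9:0 → peak 9
Activity 2@3: d1:5  d2:5  d3:11  d4:6  d5:6  d6:4  d7:0  d8:0  d9:0 → peak 11
Activity 2@4: d1:5  d2:5  d3:7  d4:10  d5:6  d6:4  d7:0  d8:0  d9:0 → peak 10
Activity 2@5: d1:5  d2:5  d3:7  d4:6  d5:10  d6:4  d7:0  d8:0  d9:0 → peak 10
Activity 2@6: d1:5  d2:5  d3:7  d4:6  d5:6  d6:8  d7:0  d8:0  d9:0 → peak 8
Activity 2@7: d1:5  d2:5  d3:7  d4:6  d5:6  d6:4  d7:4  d8:0  d9:0 → peak 7
Activity 2@8: d1:5  d2:5  d3:7  d4:6  d5:6  d6:4  d7:0  d8:4  d9:0 → peak 7
Activity 2@9: d1:5  d2:5  d3:7  d4:6  d5:6  d6:4  d7:0  d8:0  d9:4 → peak 7
Best is Activity 2@7, peak 7.

7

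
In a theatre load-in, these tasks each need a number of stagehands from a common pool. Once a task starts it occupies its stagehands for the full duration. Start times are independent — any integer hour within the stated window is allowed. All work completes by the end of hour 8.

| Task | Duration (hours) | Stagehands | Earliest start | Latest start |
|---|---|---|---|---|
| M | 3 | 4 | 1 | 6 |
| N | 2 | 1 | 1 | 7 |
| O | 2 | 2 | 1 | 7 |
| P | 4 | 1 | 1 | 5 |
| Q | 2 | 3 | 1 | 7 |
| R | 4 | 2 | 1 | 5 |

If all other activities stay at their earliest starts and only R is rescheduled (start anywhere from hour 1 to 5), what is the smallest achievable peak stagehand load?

11

R@1: h1:13  h2:13  h3:7  h4:3  h5:0  h6:0  h7:0  h8:0 → peak 13
R@2: h1:11  h2:13  h3:7  h4:3  h5:2  h6:0  h7:0  h8:0 → peak 13
R@3: h1:11  h2:11  h3:7  h4:3  h5:2  h6:2  h7:0  h8:0 → peak 11
R@4: h1:11  h2:11  h3:5  h4:3  h5:2  h6:2  h7:2  h8:0 → peak 11
R@5: h1:11  h2:11  h3:5  h4:1  h5:2  h6:2  h7:2  h8:2 → peak 11
Best is R@3, peak 11.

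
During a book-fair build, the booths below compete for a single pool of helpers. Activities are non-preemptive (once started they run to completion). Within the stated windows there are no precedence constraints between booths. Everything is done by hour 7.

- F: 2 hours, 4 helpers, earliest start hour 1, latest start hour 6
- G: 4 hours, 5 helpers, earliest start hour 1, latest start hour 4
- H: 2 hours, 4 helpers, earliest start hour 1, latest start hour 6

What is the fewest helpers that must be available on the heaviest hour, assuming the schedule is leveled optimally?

8

Early-start (F@1, G@1, H@1) gives peak 13: h1:13  h2:13  h3:5  h4:5  h5:0  h6:0  h7:0.
Shift G→3.
Schedule F@1, G@3, H@1: h1:8  h2:8  h3:5  h4:5  h5:5  h6:5  h7:0 — peak 8.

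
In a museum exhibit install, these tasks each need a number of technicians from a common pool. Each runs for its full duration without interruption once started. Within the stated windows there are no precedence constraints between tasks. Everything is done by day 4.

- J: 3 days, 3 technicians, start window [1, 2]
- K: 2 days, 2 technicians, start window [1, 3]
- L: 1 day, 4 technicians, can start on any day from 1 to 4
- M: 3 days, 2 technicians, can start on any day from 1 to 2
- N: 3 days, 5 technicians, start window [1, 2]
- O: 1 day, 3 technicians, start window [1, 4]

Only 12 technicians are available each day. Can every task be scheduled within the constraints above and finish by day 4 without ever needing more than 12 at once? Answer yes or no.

yes

Schedule J@1, K@1, L@1, M@1, N@2, O@4: d1:11  d2:12  d3:10  d4:8 — peak 12 ≤ 12.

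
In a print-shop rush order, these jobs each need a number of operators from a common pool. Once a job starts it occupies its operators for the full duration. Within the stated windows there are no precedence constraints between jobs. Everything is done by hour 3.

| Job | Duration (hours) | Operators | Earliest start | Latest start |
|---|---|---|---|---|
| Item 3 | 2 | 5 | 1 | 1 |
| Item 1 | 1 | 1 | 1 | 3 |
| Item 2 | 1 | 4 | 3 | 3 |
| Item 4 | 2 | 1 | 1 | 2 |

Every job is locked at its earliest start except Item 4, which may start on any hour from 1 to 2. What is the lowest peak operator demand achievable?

Item 4@1: h1:7  h2:6  h3:4 → peak 7
Item 4@2: h1:6  h2:6  h3:5 → peak 6
Best is Item 4@2, peak 6.

6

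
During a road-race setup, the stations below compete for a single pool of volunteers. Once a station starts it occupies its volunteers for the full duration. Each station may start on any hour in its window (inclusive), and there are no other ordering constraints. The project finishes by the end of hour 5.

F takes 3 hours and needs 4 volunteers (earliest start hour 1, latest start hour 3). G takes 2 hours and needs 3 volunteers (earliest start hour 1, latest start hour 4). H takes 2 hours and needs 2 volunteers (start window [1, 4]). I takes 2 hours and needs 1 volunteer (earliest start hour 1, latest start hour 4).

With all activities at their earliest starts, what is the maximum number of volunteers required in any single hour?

Early-start schedule: F@1, G@1, H@1, I@1.
Load per hour: hour 1: 10, hour 2: 10, hour 3: 4, hour 4: 0, hour 5: 0.
Peak is 10.

10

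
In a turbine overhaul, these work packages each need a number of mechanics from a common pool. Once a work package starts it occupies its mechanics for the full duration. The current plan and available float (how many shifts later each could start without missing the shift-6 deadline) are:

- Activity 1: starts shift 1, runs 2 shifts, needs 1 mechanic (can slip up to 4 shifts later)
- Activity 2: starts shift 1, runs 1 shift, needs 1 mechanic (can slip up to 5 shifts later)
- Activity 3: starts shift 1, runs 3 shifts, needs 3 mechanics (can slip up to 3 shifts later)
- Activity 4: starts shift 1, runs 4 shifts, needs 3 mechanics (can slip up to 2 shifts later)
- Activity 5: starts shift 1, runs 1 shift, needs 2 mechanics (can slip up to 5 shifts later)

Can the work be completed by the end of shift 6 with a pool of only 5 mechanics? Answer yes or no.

The minimum achievable peak is 6; 5 < 6, so no feasible schedule stays within the cap.

no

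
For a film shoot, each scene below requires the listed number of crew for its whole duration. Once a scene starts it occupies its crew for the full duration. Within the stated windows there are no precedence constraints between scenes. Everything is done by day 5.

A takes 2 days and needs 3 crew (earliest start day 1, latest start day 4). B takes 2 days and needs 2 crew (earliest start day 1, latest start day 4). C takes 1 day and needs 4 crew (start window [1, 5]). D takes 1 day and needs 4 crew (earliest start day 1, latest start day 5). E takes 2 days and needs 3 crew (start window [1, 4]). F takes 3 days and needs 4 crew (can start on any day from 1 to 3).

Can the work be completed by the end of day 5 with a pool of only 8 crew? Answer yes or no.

yes

Schedule A@1, B@1, C@3, D@4, E@1, F@3: d1:8  d2:8  d3:8  d4:8  d5:4 — peak 8 ≤ 8.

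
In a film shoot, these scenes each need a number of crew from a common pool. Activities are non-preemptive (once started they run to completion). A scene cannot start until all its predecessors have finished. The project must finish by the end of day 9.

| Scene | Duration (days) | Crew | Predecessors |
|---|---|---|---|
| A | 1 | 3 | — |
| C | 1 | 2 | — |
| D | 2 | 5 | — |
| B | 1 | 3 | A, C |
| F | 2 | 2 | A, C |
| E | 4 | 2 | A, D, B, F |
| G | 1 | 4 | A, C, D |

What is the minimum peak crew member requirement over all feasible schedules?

6

Early-start (A@1, C@1, D@1, B@2, F@2, E@4, G@3) gives peak 10: d1:10  d2:10  d3:6  d4:2  d5:2  d6:2  d7:2  d8:0  d9:0.
Shift D→2, B→4, F→4, E→6, G→5.
Schedule A@1, C@1, D@2, B@4, F@4, E@6, G@5: d1:5  d2:5  d3:5  d4:5  d5:6  d6:2  d7:2  d8:2  d9:2 — peak 6.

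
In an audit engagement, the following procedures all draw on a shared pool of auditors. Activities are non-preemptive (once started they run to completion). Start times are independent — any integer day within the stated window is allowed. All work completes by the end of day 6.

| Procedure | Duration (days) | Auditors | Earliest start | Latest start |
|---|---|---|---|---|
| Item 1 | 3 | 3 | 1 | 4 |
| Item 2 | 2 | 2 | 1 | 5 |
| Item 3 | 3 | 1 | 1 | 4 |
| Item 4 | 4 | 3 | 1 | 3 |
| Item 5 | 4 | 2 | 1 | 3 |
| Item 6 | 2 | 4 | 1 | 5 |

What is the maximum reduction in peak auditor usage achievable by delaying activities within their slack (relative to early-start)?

7

Early-start peak: d1:15  d2:15  d3:9  d4:5  d5:0  d6:0 ⇒ 15.
Leveled (Item 1@1, Item 2@1, Item 3@4, Item 4@1, Item 5@3, Item 6@5): d1:8  d2:8  d3:8  d4:6  d5:7  d6:7 ⇒ 8.
Reduction 15 − 8 = 7.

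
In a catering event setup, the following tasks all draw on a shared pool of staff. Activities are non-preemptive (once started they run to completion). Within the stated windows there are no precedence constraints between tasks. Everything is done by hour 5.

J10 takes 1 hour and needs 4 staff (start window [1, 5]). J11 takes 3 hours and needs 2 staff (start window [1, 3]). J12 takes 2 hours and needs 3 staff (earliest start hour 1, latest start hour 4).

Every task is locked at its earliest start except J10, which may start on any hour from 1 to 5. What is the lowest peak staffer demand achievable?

J10@1: h1:9  h2:5  h3:2  h4:0  h5:0 → peak 9
J10@2: h1:5  h2:9  h3:2  h4:0  h5:0 → peak 9
J10@3: h1:5  h2:5  h3:6  h4:0  h5:0 → peak 6
J10@4: h1:5  h2:5  h3:2  h4:4  h5:0 → peak 5
J10@5: h1:5  h2:5  h3:2  h4:0  h5:4 → peak 5
Best is J10@4, peak 5.

5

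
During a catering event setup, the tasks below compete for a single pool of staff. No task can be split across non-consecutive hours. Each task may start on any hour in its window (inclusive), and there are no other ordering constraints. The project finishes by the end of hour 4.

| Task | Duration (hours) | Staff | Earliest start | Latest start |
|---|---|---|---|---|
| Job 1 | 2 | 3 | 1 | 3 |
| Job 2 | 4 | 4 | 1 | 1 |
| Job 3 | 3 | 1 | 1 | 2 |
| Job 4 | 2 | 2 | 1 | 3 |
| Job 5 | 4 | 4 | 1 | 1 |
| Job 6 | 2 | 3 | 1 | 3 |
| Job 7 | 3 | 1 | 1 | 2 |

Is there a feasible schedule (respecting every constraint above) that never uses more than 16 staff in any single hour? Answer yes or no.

yes

Schedule Job 1@1, Job 2@1, Job 3@1, Job 4@1, Job 5@1, Job 6@3, Job 7@1: h1:15  h2:15  h3:13  h4:11 — peak 15 ≤ 16.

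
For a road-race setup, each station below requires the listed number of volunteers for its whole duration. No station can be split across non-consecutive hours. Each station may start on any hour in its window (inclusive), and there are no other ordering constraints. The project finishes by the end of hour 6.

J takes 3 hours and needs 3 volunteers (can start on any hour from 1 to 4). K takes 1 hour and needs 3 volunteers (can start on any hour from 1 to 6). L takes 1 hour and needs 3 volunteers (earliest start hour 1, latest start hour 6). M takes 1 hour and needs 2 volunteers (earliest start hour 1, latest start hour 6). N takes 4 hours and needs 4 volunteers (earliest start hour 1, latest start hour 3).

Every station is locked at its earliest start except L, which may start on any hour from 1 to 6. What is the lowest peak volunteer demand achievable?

12

L@1: h1:15  h2:7  h3:7  h4:4  h5:0  h6:0 → peak 15
L@2: h1:12  h2:10  h3:7  h4:4  h5:0  h6:0 → peak 12
L@3: h1:12  h2:7  h3:10  h4:4  h5:0  h6:0 → peak 12
L@4: h1:12  h2:7  h3:7  h4:7  h5:0  h6:0 → peak 12
L@5: h1:12  h2:7  h3:7  h4:4  h5:3  h6:0 → peak 12
L@6: h1:12  h2:7  h3:7  h4:4  h5:0  h6:3 → peak 12
Best is L@2, peak 12.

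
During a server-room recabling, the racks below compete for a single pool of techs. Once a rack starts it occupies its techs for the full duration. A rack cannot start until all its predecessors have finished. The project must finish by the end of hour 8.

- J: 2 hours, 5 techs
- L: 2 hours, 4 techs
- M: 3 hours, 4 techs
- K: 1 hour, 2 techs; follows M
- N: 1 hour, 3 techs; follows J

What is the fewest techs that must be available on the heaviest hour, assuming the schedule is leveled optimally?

5

Early-start (J@1, L@1, M@1, K@4, N@3) gives peak 13: h1:13  h2:13  h3:7  h4:2  h5:0  h6:0  h7:0  h8:0.
Shift L→3, M→5, K→8, N→8.
Schedule J@1, L@3, M@5, K@8, N@8: h1:5  h2:5  h3:4  h4:4  h5:4  h6:4  h7:4  h8:5 — peak 5.
Total tech-hours = 35 over 8 hours ⇒ peak ≥ ⌈35/8⌉ = 5, so 5 is optimal.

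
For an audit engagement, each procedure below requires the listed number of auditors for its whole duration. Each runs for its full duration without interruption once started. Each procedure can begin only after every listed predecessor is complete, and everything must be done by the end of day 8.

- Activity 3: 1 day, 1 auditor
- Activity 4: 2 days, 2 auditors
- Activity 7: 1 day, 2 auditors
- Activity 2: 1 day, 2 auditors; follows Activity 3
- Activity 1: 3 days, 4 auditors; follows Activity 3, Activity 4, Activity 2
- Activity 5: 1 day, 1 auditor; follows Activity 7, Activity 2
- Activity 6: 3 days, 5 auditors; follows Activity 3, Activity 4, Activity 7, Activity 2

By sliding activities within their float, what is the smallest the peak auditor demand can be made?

Early-start (Activity 3@1, Activity 4@1, Activity 7@1, Activity 2@2, Activity 1@3, Activity 5@3, Activity 6@3) gives peak 10: d1:5  d2:4  d3:10  d4:9  d5:9  d6:0  d7:0  d8:0.
Shift Activity 6→6.
Schedule Activity 3@1, Activity 4@1, Activity 7@1, Activity 2@2, Activity 1@3, Activity 5@3, Activity 6@6: d1:5  d2:4  d3:5  d4:4  d5:4  d6:5  d7:5  d8:5 — peak 5.
Total auditor-days = 37 over 8 days ⇒ peak ≥ ⌈37/8⌉ = 5, so 5 is optimal.

5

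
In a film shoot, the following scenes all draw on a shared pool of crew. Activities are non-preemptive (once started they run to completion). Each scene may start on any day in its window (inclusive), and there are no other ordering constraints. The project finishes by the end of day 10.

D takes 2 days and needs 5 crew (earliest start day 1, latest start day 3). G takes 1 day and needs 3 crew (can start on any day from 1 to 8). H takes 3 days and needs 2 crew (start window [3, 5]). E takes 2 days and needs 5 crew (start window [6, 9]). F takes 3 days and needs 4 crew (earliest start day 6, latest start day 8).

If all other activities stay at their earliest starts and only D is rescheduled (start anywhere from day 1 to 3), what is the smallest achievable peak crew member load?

9

D@1: d1:8  d2:5  d3:2  d4:2  d5:2  d6:9  d7:9  d8:4  d9:0  d10:0 → peak 9
D@2: d1:3  d2:5  d3:7  d4:2  d5:2  d6:9  d7:9  d8:4  d9:0  d10:0 → peak 9
D@3: d1:3  d2:0  d3:7  d4:7  d5:2  d6:9  d7:9  d8:4  d9:0  d10:0 → peak 9
Best is D@1, peak 9.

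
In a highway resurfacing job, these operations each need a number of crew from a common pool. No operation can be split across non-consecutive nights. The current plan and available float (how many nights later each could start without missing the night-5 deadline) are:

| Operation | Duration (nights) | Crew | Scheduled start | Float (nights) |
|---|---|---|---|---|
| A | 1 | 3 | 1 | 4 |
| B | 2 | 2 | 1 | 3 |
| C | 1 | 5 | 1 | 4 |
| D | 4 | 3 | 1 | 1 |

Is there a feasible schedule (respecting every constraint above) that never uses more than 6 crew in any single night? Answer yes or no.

Schedule A@1, B@2, C@5, D@1: n1:6  n2:5  n3:5  n4:3  n5:5 — peak 6 ≤ 6.

yes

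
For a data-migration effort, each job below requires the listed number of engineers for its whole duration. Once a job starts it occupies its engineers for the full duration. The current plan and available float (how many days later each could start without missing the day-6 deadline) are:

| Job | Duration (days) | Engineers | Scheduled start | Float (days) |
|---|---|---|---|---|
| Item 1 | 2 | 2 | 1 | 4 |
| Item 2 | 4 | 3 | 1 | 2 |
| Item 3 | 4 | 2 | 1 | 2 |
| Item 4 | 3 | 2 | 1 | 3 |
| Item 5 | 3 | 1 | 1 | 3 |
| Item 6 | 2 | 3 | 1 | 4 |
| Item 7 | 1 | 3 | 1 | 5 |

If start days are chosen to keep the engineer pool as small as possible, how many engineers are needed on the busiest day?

Early-start (Item 1@1, Item 2@1, Item 3@1, Item 4@1, Item 5@1, Item 6@1, Item 7@1) gives peak 16: d1:16  d2:13  d3:8  d4:5  d5:0  d6:0.
Shift Item 4→3, Item 6→5, Item 7→5.
Schedule Item 1@1, Item 2@1, Item 3@1, Item 4@3, Item 5@1, Item 6@5, Item 7@5: d1:8  d2:8  d3:8  d4:7  d5:8  d6:3 — peak 8.

8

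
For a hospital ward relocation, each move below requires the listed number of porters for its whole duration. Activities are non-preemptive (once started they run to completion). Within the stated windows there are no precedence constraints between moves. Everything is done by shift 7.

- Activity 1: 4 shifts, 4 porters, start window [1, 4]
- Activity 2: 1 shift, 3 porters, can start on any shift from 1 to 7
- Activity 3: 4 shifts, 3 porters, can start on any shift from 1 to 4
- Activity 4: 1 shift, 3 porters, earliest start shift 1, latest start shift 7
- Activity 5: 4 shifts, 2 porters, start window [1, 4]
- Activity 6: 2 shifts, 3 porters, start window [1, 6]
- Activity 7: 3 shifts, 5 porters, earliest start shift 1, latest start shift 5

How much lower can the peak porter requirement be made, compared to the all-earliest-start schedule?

Early-start peak: s1:23  s2:17  s3:14  s4:9  s5:0  s6:0  s7:0 ⇒ 23.
Leveled (Activity 1@1, Activity 2@1, Activity 3@1, Activity 4@2, Activity 5@3, Activity 6@5, Activity 7@5): s1:10  s2:10  s3:9  s4:9  s5:10  s6:10  s7:5 ⇒ 10.
Reduction 23 − 10 = 13.

13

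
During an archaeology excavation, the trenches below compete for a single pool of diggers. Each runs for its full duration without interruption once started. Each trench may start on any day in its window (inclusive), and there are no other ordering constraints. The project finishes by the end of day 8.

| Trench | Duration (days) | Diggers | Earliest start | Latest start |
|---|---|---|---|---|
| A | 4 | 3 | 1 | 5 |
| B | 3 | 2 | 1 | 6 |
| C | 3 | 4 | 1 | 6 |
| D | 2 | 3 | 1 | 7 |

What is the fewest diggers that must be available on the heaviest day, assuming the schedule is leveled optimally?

Early-start (A@1, B@1, C@1, D@1) gives peak 12: d1:12  d2:12  d3:9  d4:3  d5:0  d6:0  d7:0  d8:0.
Shift C→6, D→4.
Schedule A@1, B@1, C@6, D@4: d1:5  d2:5  d3:5  d4:6  d5:3  d6:4  d7:4  d8:4 — peak 6.

6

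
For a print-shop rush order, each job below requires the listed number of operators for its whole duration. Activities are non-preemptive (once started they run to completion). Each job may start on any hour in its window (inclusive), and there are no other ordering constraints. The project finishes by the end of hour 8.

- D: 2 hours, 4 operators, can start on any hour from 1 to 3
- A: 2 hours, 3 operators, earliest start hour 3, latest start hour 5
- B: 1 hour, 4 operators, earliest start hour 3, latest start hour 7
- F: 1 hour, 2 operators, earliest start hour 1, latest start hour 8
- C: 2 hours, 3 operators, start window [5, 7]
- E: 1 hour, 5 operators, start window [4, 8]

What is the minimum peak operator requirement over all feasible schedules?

5

Early-start (D@1, A@3, B@3, F@1, C@5, E@4) gives peak 8: h1:6  h2:4  h3:7  h4:8  h5:3  h6:3  h7:0  h8:0.
Shift B→5, F→3, C→6, E→8.
Schedule D@1, A@3, B@5, F@3, C@6, E@8: h1:4  h2:4  h3:5  h4:3  h5:4  h6:3  h7:3  h8:5 — peak 5.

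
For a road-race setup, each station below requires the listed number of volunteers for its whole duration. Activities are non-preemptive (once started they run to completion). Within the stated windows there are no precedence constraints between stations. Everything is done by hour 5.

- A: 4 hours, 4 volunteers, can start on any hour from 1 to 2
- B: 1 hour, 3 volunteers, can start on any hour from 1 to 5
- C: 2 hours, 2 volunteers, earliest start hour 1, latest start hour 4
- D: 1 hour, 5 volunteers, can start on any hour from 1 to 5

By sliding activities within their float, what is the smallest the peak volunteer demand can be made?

Early-start (A@1, B@1, C@1, D@1) gives peak 14: h1:14  h2:6  h3:4  h4:4  h5:0.
Shift C→2, D→5.
Schedule A@1, B@1, C@2, D@5: h1:7  h2:6  h3:6  h4:4  h5:5 — peak 7.

7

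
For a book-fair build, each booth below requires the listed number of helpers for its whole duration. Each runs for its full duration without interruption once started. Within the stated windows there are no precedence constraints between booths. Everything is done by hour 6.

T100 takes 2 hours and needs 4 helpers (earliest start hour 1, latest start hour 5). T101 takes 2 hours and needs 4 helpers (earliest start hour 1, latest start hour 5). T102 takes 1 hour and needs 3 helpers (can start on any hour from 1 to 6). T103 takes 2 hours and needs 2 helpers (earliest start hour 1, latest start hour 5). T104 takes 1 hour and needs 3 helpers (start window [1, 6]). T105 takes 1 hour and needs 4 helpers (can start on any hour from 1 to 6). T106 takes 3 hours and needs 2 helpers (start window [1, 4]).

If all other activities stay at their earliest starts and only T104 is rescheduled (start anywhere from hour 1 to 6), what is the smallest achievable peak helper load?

T104@1: h1:22  h2:12  h3:2  h4:0  h5:0  h6:0 → peak 22
T104@2: h1:19  h2:15  h3:2  h4:0  h5:0  h6:0 → peak 19
T104@3: h1:19  h2:12  h3:5  h4:0  h5:0  h6:0 → peak 19
T104@4: h1:19  h2:12  h3:2  h4:3  h5:0  h6:0 → peak 19
T104@5: h1:19  h2:12  h3:2  h4:0  h5:3  h6:0 → peak 19
T104@6: h1:19  h2:12  h3:2  h4:0  h5:0  h6:3 → peak 19
Best is T104@2, peak 19.

19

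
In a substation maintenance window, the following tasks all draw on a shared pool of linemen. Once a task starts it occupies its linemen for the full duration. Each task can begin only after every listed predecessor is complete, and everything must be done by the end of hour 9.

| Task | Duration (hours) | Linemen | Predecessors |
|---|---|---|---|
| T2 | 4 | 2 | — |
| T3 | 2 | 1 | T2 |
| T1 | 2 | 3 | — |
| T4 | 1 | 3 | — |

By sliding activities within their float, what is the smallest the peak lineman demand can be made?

Early-start (T2@1, T3@5, T1@1, T4@1) gives peak 8: h1:8  h2:5  h3:2  h4:2  h5:1  h6:1  h7:0  h8:0  h9:0.
Shift T1→7, T4→9.
Schedule T2@1, T3@5, T1@7, T4@9: h1:2  h2:2  h3:2  h4:2  h5:1  h6:1  h7:3  h8:3  h9:3 — peak 3.
Total lineman-hours = 19 over 9 hours ⇒ peak ≥ ⌈19/9⌉ = 3, so 3 is optimal.

3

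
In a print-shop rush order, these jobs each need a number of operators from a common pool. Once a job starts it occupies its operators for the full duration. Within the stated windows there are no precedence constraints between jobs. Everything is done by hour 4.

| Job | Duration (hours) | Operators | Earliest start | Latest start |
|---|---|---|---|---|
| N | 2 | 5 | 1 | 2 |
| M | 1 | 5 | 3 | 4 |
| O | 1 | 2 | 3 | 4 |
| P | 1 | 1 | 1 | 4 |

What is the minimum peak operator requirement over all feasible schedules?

5

Early-start (N@1, M@3, O@3, P@1) gives peak 7: h1:6  h2:5  h3:7  h4:0.
Shift O→4, P→4.
Schedule N@1, M@3, O@4, P@4: h1:5  h2:5  h3:5  h4:3 — peak 5.
Total operator-hours = 18 over 4 hours ⇒ peak ≥ ⌈18/4⌉ = 5, so 5 is optimal.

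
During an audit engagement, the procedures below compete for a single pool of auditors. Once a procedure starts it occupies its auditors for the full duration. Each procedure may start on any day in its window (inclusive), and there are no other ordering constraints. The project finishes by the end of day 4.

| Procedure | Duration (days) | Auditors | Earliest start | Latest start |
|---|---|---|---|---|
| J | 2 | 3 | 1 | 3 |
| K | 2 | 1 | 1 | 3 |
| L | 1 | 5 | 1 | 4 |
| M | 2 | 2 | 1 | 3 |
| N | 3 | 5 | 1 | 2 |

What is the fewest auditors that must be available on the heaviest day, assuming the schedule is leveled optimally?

8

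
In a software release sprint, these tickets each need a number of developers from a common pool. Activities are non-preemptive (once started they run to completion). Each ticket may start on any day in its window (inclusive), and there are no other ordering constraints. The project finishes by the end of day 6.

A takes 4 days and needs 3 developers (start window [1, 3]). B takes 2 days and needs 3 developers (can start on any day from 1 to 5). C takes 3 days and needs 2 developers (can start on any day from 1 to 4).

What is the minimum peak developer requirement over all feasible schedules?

5

Early-start (A@1, B@1, C@1) gives peak 8: d1:8  d2:8  d3:5  d4:3  d5:0  d6:0.
Shift B→5.
Schedule A@1, B@5, C@1: d1:5  d2:5  d3:5  d4:3  d5:3  d6:3 — peak 5.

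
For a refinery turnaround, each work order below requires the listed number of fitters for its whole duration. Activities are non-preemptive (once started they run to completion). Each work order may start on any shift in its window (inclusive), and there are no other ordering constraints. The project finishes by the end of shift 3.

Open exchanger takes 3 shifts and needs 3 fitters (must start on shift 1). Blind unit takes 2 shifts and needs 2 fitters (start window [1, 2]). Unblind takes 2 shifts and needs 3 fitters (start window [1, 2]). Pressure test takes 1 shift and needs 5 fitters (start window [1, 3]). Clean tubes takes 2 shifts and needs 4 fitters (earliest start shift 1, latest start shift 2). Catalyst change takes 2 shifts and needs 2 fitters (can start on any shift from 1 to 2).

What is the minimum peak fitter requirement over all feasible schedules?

14

Early-start (Open exchanger@1, Blind unit@1, Unblind@1, Pressure test@1, Clean tubes@1, Catalyst change@1) gives peak 19: s1:19  s2:14  s3:3.
Shift Clean tubes→2, Catalyst change→2.
Schedule Open exchanger@1, Blind unit@1, Unblind@1, Pressure test@1, Clean tubes@2, Catalyst change@2: s1:13  s2:14  s3:9 — peak 14.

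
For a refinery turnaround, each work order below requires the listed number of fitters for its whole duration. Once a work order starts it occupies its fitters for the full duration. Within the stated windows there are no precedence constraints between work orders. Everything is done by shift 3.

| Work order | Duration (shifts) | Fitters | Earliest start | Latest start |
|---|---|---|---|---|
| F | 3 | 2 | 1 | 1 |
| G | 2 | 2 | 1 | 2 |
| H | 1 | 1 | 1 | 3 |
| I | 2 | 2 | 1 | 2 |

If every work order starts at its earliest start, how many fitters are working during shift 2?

6

At early start, shift 2 has: F, G, I.
Demand: 2 + 2 + 2 = 6.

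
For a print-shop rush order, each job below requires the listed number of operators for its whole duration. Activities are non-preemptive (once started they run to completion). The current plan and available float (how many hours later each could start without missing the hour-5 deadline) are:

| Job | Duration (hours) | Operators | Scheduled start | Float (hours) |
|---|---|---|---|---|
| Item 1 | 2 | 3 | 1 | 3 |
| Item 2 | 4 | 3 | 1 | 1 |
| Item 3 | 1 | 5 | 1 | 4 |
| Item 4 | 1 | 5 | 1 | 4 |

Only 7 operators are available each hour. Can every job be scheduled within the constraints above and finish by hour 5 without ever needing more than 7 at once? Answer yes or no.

The minimum achievable peak is 8; 7 < 8, so no feasible schedule stays within the cap.

no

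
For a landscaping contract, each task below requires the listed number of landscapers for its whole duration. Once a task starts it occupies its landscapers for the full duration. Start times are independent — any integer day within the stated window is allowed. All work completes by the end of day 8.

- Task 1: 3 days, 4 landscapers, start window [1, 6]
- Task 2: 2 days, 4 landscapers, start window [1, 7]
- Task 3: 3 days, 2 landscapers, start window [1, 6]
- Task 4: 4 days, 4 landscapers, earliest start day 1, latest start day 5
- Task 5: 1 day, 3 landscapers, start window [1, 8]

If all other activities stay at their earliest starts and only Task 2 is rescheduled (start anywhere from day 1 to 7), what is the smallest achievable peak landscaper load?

13

Task 2@1: d1:17  d2:14  d3:10  d4:4  d5:0  d6:0  d7:0  d8:0 → peak 17
Task 2@2: d1:13  d2:14  d3:14  d4:4  d5:0  d6:0  d7:0  d8:0 → peak 14
Task 2@3: d1:13  d2:10  d3:14  d4:8  d5:0  d6:0  d7:0  d8:0 → peak 14
Task 2@4: d1:13  d2:10  d3:10  d4:8  d5:4  d6:0  d7:0  d8:0 → peak 13
Task 2@5: d1:13  d2:10  d3:10  d4:4  d5:4  d6:4  d7:0  d8:0 → peak 13
Task 2@6: d1:13  d2:10  d3:10  d4:4  d5:0  d6:4  d7:4  d8:0 → peak 13
Task 2@7: d1:13  d2:10  d3:10  d4:4  d5:0  d6:0  d7:4  d8:4 → peak 13
Best is Task 2@4, peak 13.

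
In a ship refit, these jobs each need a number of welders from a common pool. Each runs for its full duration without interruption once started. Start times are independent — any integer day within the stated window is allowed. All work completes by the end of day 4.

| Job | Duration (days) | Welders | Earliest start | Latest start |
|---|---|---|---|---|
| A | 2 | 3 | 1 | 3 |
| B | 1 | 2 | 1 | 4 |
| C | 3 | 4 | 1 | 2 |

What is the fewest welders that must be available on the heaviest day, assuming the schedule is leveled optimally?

7

Early-start (A@1, B@1, C@1) gives peak 9: d1:9  d2:7  d3:4  d4:0.
Shift C→2.
Schedule A@1, B@1, C@2: d1:5  d2:7  d3:4  d4:4 — peak 7.
No arrangement of the 24 feasible schedules does better.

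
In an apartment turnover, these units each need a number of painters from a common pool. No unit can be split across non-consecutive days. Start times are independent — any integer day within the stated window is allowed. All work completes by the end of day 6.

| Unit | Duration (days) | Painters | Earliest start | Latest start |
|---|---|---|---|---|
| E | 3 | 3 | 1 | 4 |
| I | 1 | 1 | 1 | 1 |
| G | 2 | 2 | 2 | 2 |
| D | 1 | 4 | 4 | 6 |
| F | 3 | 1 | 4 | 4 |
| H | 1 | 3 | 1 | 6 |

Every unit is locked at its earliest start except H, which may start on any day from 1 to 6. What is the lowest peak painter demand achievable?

5

H@1: d1:7  d2:5  d3:5  d4:5  d5:1  d6:1 → peak 7
H@2: d1:4  d2:8  d3:5  d4:5  d5:1  d6:1 → peak 8
H@3: d1:4  d2:5  d3:8  d4:5  d5:1  d6:1 → peak 8
H@4: d1:4  d2:5  d3:5  d4:8  d5:1  d6:1 → peak 8
H@5: d1:4  d2:5  d3:5  d4:5  d5:4  d6:1 → peak 5
H@6: d1:4  d2:5  d3:5  d4:5  d5:1  d6:4 → peak 5
Best is H@5, peak 5.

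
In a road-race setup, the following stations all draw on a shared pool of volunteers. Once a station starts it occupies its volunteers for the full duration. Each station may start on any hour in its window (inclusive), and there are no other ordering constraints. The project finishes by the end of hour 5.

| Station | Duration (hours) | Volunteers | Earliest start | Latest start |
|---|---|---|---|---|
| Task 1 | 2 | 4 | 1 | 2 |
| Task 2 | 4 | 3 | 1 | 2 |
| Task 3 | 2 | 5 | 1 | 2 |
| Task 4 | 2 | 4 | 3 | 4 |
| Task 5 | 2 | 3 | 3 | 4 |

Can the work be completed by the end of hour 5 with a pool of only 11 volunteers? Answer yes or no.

The minimum achievable peak is 12; 11 < 12, so no feasible schedule stays within the cap.

no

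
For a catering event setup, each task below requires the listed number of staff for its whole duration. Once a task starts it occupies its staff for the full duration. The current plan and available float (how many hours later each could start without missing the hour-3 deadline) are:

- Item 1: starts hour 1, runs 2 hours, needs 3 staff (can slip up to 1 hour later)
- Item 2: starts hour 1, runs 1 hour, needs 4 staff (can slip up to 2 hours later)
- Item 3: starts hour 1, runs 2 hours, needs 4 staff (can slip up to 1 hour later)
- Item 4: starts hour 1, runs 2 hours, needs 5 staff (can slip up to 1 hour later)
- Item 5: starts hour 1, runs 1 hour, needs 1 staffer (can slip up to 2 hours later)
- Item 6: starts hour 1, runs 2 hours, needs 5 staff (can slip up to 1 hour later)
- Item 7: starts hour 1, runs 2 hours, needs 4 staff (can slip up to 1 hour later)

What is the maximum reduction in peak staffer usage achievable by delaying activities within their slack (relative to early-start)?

Early-start peak: h1:26  h2:21  h3:0 ⇒ 26.
Leveled (Item 1@1, Item 2@1, Item 3@1, Item 4@1, Item 5@1, Item 6@2, Item 7@1): h1:21  h2:21  h3:5 ⇒ 21.
Reduction 26 − 21 = 5.

5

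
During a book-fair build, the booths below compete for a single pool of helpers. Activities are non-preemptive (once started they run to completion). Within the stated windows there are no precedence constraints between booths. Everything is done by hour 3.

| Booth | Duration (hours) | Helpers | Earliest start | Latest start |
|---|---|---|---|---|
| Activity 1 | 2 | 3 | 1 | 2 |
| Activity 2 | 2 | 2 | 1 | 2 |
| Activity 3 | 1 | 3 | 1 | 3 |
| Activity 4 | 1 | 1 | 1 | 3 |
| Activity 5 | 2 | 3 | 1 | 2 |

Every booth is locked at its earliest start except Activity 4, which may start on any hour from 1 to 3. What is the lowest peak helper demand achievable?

Activity 4@1: h1:12  h2:8  h3:0 → peak 12
Activity 4@2: h1:11  h2:9  h3:0 → peak 11
Activity 4@3: h1:11  h2:8  h3:1 → peak 11
Best is Activity 4@2, peak 11.

11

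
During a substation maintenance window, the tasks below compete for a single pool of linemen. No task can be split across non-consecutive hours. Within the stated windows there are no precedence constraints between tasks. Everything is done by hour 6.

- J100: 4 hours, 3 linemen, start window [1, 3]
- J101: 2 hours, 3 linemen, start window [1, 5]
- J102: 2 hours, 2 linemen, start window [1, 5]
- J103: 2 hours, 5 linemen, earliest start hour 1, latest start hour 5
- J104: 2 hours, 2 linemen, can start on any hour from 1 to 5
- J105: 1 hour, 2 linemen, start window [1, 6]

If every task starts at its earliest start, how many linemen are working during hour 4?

3

At early start, hour 4 has: J100.
Demand: 3 = 3.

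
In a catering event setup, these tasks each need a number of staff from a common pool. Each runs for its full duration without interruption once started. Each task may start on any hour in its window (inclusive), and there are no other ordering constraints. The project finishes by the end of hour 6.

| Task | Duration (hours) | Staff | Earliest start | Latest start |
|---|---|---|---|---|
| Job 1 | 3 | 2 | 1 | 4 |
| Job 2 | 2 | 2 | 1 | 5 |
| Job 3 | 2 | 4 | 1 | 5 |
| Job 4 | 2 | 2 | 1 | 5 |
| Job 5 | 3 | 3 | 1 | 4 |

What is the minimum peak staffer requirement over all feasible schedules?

6

Early-start (Job 1@1, Job 2@1, Job 3@1, Job 4@1, Job 5@1) gives peak 13: h1:13  h2:13  h3:5  h4:0  h5:0  h6:0.
Shift Job 2→3, Job 4→5, Job 5→4.
Schedule Job 1@1, Job 2@3, Job 3@1, Job 4@5, Job 5@4: h1:6  h2:6  h3:4  h4:5  h5:5  h6:5 — peak 6.
Total staffer-hours = 31 over 6 hours ⇒ peak ≥ ⌈31/6⌉ = 6, so 6 is optimal.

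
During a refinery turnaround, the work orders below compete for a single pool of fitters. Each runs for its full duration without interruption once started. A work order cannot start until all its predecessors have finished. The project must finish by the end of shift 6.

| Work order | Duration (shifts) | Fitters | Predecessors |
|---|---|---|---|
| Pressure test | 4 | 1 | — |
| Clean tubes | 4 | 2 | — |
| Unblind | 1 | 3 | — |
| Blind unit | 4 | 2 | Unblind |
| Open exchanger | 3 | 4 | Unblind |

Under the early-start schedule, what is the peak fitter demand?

9

Early-start schedule: Pressure test@1, Clean tubes@1, Unblind@1, Blind unit@2, Open exchanger@2.
Load per shift: shift 1: 6, shift 2: 9, shift 3: 9, shift 4: 9, shift 5: 2, shift 6: 0.
Peak is 9.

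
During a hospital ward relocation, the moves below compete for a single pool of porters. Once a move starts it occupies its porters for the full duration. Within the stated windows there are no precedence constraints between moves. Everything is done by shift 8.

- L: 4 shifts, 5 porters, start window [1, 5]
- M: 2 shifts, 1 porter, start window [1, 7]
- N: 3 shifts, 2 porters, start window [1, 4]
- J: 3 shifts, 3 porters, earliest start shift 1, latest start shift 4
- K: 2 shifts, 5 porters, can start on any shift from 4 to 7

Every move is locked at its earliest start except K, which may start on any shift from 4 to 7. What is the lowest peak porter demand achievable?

11

K@4: s1:11  s2:11  s3:10  s4:10  s5:5  s6:0  s7:0  s8:0 → peak 11
K@5: s1:11  s2:11  s3:10  s4:5  s5:5  s6:5  s7:0  s8:0 → peak 11
K@6: s1:11  s2:11  s3:10  s4:5  s5:0  s6:5  s7:5  s8:0 → peak 11
K@7: s1:11  s2:11  s3:10  s4:5  s5:0  s6:0  s7:5  s8:5 → peak 11
Best is K@4, peak 11.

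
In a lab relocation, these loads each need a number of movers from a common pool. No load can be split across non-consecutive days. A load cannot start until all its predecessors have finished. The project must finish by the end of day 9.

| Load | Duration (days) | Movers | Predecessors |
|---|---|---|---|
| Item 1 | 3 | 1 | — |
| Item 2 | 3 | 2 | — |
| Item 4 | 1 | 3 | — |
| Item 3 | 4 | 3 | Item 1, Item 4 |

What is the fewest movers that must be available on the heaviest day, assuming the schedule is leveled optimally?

Early-start (Item 1@1, Item 2@1, Item 4@1, Item 3@4) gives peak 6: d1:6  d2:3  d3:3  d4:3  d5:3  d6:3  d7:3  d8:0  d9:0.
Shift Item 4→4, Item 3→5.
Schedule Item 1@1, Item 2@1, Item 4@4, Item 3@5: d1:3  d2:3  d3:3  d4:3  d5:3  d6:3  d7:3  d8:3  d9:0 — peak 3.
Total mover-days = 24 over 9 days ⇒ peak ≥ ⌈24/9⌉ = 3, so 3 is optimal.

3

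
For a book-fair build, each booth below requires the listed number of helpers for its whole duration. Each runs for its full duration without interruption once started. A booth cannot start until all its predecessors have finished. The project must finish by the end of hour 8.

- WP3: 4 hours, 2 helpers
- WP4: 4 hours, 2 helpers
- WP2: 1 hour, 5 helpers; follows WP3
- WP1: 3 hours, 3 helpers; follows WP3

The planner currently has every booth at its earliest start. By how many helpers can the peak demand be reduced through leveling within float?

3

Early-start peak: h1:4  h2:4  h3:4  h4:4  h5:8  h6:3  h7:3  h8:0 ⇒ 8.
Leveled (WP3@1, WP4@1, WP2@5, WP1@6): h1:4  h2:4  h3:4  h4:4  h5:5  h6:3  h7:3  h8:3 ⇒ 5.
Reduction 8 − 5 = 3.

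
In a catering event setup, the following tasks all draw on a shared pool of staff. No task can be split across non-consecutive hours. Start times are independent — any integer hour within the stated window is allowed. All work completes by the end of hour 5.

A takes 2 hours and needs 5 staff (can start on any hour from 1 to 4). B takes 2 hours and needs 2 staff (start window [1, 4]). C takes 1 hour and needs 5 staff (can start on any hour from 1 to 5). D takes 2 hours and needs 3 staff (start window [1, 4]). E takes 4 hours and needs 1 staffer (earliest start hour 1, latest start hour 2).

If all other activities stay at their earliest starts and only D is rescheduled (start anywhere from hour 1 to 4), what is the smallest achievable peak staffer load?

D@1: h1:16  h2:11  h3:1  h4:1  h5:0 → peak 16
D@2: h1:13  h2:11  h3:4  h4:1  h5:0 → peak 13
D@3: h1:13  h2:8  h3:4  h4:4  h5:0 → peak 13
D@4: h1:13  h2:8  h3:1  h4:4  h5:3 → peak 13
Best is D@2, peak 13.

13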